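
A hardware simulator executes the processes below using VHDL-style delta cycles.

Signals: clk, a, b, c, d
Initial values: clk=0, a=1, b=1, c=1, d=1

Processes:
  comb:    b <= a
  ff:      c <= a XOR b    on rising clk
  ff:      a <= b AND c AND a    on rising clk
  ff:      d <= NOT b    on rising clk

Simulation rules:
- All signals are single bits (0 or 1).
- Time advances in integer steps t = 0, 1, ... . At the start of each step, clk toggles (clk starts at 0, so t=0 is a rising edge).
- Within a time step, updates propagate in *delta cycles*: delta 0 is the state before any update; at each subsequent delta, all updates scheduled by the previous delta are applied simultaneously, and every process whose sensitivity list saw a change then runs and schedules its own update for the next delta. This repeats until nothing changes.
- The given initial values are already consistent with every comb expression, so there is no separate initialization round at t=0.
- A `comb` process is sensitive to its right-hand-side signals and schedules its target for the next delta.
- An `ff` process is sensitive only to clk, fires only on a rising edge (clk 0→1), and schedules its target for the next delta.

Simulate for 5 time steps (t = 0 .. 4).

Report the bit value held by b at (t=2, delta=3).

0

t0.Δ0 d=1 b=1 a=1 clk=0 c=1
t0.Δ1 d=1 b=1 a=1 clk=1 c=1
t0.Δ2 d=0 b=1 a=1 clk=1 c=0
t1.Δ0 d=0 b=1 a=1 clk=1 c=0
t1.Δ1 d=0 b=1 a=1 clk=0 c=0
t2.Δ0 d=0 b=1 a=1 clk=0 c=0
t2.Δ1 d=0 b=1 a=1 clk=1 c=0
t2.Δ2 d=0 b=1 a=0 clk=1 c=0
t2.Δ3 d=0 b=0 a=0 clk=1 c=0
t3.Δ0 d=0 b=0 a=0 clk=1 c=0
t3.Δ1 d=0 b=0 a=0 clk=0 c=0
t4.Δ0 d=0 b=0 a=0 clk=0 c=0
t4.Δ1 d=0 b=0 a=0 clk=1 c=0
t4.Δ2 d=1 b=0 a=0 clk=1 c=0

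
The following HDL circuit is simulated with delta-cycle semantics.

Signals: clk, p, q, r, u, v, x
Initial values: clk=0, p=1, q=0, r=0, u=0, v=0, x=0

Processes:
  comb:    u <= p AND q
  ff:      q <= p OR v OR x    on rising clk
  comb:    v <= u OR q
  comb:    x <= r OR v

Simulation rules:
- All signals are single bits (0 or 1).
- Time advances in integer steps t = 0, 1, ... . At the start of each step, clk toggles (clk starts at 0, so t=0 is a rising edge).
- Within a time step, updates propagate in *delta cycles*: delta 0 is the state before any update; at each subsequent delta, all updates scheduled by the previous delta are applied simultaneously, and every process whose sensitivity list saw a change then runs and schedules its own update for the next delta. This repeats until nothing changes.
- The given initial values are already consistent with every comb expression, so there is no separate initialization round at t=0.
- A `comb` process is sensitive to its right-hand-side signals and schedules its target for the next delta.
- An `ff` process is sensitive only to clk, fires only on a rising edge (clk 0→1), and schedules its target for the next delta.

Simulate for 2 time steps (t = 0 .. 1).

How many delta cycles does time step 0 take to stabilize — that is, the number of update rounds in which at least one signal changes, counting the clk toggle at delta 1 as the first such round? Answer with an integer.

[bits: p,x,u,r,clk,q,v]
t=0: Δ0=1000000 Δ1=1000100 Δ2=1000110 Δ3=1010111 Δ4=1110111 | 4Δ
t=1: Δ0=1110111 Δ1=1110011 | 1Δ

4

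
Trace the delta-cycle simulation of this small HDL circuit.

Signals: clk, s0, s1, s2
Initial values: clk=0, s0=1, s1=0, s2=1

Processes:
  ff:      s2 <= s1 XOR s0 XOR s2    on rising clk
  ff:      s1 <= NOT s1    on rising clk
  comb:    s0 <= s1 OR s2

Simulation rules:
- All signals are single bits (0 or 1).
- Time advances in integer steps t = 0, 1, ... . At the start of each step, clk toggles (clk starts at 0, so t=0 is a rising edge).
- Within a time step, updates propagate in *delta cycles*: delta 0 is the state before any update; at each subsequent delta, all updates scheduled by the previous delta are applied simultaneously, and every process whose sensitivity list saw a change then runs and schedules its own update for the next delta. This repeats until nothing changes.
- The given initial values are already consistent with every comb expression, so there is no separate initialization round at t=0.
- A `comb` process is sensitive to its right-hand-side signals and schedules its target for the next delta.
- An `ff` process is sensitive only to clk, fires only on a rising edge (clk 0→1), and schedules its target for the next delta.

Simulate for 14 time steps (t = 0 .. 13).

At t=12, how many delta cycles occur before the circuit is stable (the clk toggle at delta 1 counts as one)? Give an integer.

t0.Δ0 s2=1 clk=0 s1=0 s0=1
t0.Δ1 s2=1 clk=1 s1=0 s0=1
t0.Δ2 s2=0 clk=1 s1=1 s0=1
t1.Δ0 s2=0 clk=1 s1=1 s0=1
t1.Δ1 s2=0 clk=0 s1=1 s0=1
t2.Δ0 s2=0 clk=0 s1=1 s0=1
t2.Δ1 s2=0 clk=1 s1=1 s0=1
t2.Δ2 s2=0 clk=1 s1=0 s0=1
t2.Δ3 s2=0 clk=1 s1=0 s0=0
t3.Δ0 s2=0 clk=1 s1=0 s0=0
t3.Δ1 s2=0 clk=0 s1=0 s0=0
t4.Δ0 s2=0 clk=0 s1=0 s0=0
t4.Δ1 s2=0 clk=1 s1=0 s0=0
t4.Δ2 s2=0 clk=1 s1=1 s0=0
t4.Δ3 s2=0 clk=1 s1=1 s0=1
t5.Δ0 s2=0 clk=1 s1=1 s0=1
t5.Δ1 s2=0 clk=0 s1=1 s0=1
t6.Δ0 s2=0 clk=0 s1=1 s0=1
t6.Δ1 s2=0 clk=1 s1=1 s0=1
t6.Δ2 s2=0 clk=1 s1=0 s0=1
t6.Δ3 s2=0 clk=1 s1=0 s0=0
t7.Δ0 s2=0 clk=1 s1=0 s0=0
t7.Δ1 s2=0 clk=0 s1=0 s0=0
t8.Δ0 s2=0 clk=0 s1=0 s0=0
t8.Δ1 s2=0 clk=1 s1=0 s0=0
t8.Δ2 s2=0 clk=1 s1=1 s0=0
t8.Δ3 s2=0 clk=1 s1=1 s0=1
t9.Δ0 s2=0 clk=1 s1=1 s0=1
t9.Δ1 s2=0 clk=0 s1=1 s0=1
t10.Δ0 s2=0 clk=0 s1=1 s0=1
t10.Δ1 s2=0 clk=1 s1=1 s0=1
t10.Δ2 s2=0 clk=1 s1=0 s0=1
t10.Δ3 s2=0 clk=1 s1=0 s0=0
t11.Δ0 s2=0 clk=1 s1=0 s0=0
t11.Δ1 s2=0 clk=0 s1=0 s0=0
t12.Δ0 s2=0 clk=0 s1=0 s0=0
t12.Δ1 s2=0 clk=1 s1=0 s0=0
t12.Δ2 s2=0 clk=1 s1=1 s0=0
t12.Δ3 s2=0 clk=1 s1=1 s0=1
t13.Δ0 s2=0 clk=1 s1=1 s0=1
t13.Δ1 s2=0 clk=0 s1=1 s0=1

3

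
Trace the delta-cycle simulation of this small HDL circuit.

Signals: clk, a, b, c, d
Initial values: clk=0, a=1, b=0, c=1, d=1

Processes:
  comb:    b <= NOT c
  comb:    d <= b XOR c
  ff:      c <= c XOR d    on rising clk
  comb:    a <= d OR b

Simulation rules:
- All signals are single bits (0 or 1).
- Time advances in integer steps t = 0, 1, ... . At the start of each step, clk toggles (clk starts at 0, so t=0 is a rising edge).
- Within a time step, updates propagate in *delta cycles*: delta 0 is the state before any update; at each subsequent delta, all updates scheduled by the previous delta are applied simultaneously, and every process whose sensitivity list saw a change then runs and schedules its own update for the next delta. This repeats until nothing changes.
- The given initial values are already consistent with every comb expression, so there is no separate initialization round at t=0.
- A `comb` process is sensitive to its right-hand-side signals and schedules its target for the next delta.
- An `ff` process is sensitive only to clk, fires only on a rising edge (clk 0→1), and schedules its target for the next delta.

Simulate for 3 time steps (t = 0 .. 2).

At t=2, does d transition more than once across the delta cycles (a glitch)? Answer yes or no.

[bits: clk,b,a,d,c]
t=0: Δ0=00111 Δ1=10111 Δ2=10110 Δ3=11100 Δ4=11110 | 4Δ
t=1: Δ0=11110 Δ1=01110 | 1Δ
t=2: Δ0=01110 Δ1=11110 Δ2=11111 Δ3=10101 Δ4=10011 Δ5=10111 | 5Δ

yes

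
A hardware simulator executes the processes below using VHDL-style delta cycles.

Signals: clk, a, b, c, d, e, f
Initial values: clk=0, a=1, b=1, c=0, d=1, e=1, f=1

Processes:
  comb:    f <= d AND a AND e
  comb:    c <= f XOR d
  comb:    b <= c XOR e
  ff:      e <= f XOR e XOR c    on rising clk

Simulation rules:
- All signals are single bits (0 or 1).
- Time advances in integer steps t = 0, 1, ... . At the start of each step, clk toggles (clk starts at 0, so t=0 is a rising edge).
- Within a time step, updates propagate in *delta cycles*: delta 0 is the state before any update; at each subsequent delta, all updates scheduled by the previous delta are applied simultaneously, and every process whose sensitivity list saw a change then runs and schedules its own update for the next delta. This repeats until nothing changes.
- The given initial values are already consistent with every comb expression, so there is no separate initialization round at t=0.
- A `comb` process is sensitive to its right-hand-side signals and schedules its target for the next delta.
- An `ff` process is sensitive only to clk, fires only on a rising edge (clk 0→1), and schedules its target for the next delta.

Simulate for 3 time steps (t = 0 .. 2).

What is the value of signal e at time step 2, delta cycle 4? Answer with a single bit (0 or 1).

[bits: d,a,e,f,clk,c,b]
t=0: Δ0=1111001 Δ1=1111101 Δ2=1101101 Δ3=1100100 Δ4=1100110 Δ5=1100111 | 5Δ
t=1: Δ0=1100111 Δ1=1100011 | 1Δ
t=2: Δ0=1100011 Δ1=1100111 Δ2=1110111 Δ3=1111110 Δ4=1111100 Δ5=1111101 | 5Δ

1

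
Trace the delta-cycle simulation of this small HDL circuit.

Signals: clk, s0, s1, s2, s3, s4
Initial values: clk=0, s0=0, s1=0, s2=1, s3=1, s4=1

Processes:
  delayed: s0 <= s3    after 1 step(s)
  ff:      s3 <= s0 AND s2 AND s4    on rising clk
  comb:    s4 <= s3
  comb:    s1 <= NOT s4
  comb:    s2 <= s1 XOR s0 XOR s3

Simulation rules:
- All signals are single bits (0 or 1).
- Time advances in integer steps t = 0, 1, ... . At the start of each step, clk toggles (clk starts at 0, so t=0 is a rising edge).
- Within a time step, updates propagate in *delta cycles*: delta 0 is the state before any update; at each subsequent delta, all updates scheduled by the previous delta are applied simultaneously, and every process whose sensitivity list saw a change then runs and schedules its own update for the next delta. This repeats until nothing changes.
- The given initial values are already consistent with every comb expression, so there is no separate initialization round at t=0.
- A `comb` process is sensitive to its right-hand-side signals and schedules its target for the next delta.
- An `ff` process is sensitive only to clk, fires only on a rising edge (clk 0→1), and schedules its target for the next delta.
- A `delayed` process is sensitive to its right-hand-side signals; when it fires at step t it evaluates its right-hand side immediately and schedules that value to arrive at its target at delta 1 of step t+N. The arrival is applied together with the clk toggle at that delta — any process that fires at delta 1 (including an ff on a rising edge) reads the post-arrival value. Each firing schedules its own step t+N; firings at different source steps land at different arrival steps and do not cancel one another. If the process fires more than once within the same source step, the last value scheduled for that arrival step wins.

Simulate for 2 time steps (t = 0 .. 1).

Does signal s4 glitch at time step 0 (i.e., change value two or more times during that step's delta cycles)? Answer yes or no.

t0.Δ0 s2=1 s4=1 s0=0 s3=1 s1=0 clk=0
t0.Δ1 s2=1 s4=1 s0=0 s3=1 s1=0 clk=1
t0.Δ2 s2=1 s4=1 s0=0 s3=0 s1=0 clk=1
t0.Δ3 s2=0 s4=0 s0=0 s3=0 s1=0 clk=1
t0.Δ4 s2=0 s4=0 s0=0 s3=0 s1=1 clk=1
t0.Δ5 s2=1 s4=0 s0=0 s3=0 s1=1 clk=1
t1.Δ0 s2=1 s4=0 s0=0 s3=0 s1=1 clk=1
t1.Δ1 s2=1 s4=0 s0=0 s3=0 s1=1 clk=0

no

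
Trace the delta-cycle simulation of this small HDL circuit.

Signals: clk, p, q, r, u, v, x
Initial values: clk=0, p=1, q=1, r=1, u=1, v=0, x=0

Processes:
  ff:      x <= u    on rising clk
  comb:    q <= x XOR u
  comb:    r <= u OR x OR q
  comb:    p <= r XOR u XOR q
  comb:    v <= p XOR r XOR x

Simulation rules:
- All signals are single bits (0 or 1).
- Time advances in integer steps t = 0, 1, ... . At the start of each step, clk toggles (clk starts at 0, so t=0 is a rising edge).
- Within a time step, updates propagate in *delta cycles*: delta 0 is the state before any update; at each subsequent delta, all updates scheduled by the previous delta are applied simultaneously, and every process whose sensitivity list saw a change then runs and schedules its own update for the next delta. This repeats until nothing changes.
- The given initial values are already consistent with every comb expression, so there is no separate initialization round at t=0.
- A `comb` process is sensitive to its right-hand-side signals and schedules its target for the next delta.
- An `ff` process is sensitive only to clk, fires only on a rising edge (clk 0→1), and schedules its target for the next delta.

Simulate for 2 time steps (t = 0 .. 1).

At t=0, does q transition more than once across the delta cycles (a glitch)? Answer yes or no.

no

t0.Δ0 q=1 p=1 r=1 v=0 clk=0 x=0 u=1
t0.Δ1 q=1 p=1 r=1 v=0 clk=1 x=0 u=1
t0.Δ2 q=1 p=1 r=1 v=0 clk=1 x=1 u=1
t0.Δ3 q=0 p=1 r=1 v=1 clk=1 x=1 u=1
t0.Δ4 q=0 p=0 r=1 v=1 clk=1 x=1 u=1
t0.Δ5 q=0 p=0 r=1 v=0 clk=1 x=1 u=1
t1.Δ0 q=0 p=0 r=1 v=0 clk=1 x=1 u=1
t1.Δ1 q=0 p=0 r=1 v=0 clk=0 x=1 u=1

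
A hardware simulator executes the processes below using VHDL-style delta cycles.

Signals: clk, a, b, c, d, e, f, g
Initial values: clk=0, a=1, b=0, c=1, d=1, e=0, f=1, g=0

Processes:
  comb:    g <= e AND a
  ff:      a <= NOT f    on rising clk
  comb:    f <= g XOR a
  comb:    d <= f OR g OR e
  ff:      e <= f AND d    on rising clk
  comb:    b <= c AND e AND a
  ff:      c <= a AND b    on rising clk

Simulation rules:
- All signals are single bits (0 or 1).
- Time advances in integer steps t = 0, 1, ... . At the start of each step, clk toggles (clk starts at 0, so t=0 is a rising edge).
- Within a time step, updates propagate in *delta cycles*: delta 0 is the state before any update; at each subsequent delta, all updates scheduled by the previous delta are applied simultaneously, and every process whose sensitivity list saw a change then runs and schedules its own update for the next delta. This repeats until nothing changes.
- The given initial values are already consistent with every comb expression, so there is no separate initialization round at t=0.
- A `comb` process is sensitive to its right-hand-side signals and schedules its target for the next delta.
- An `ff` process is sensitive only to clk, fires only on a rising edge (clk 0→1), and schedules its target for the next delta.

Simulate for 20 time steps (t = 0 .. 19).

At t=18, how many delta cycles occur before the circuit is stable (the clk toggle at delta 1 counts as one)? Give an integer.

t0.Δ0 a=1 f=1 c=1 b=0 g=0 e=0 clk=0 d=1
t0.Δ1 a=1 f=1 c=1 b=0 g=0 e=0 clk=1 d=1
t0.Δ2 a=0 f=1 c=0 b=0 g=0 e=1 clk=1 d=1
t0.Δ3 a=0 f=0 c=0 b=0 g=0 e=1 clk=1 d=1
t1.Δ0 a=0 f=0 c=0 b=0 g=0 e=1 clk=1 d=1
t1.Δ1 a=0 f=0 c=0 b=0 g=0 e=1 clk=0 d=1
t2.Δ0 a=0 f=0 c=0 b=0 g=0 e=1 clk=0 d=1
t2.Δ1 a=0 f=0 c=0 b=0 g=0 e=1 clk=1 d=1
t2.Δ2 a=1 f=0 c=0 b=0 g=0 e=0 clk=1 d=1
t2.Δ3 a=1 f=1 c=0 b=0 g=0 e=0 clk=1 d=0
t2.Δ4 a=1 f=1 c=0 b=0 g=0 e=0 clk=1 d=1
t3.Δ0 a=1 f=1 c=0 b=0 g=0 e=0 clk=1 d=1
t3.Δ1 a=1 f=1 c=0 b=0 g=0 e=0 clk=0 d=1
t4.Δ0 a=1 f=1 c=0 b=0 g=0 e=0 clk=0 d=1
t4.Δ1 a=1 f=1 c=0 b=0 g=0 e=0 clk=1 d=1
t4.Δ2 a=0 f=1 c=0 b=0 g=0 e=1 clk=1 d=1
t4.Δ3 a=0 f=0 c=0 b=0 g=0 e=1 clk=1 d=1
t5.Δ0 a=0 f=0 c=0 b=0 g=0 e=1 clk=1 d=1
t5.Δ1 a=0 f=0 c=0 b=0 g=0 e=1 clk=0 d=1
t6.Δ0 a=0 f=0 c=0 b=0 g=0 e=1 clk=0 d=1
t6.Δ1 a=0 f=0 c=0 b=0 g=0 e=1 clk=1 d=1
t6.Δ2 a=1 f=0 c=0 b=0 g=0 e=0 clk=1 d=1
t6.Δ3 a=1 f=1 c=0 b=0 g=0 e=0 clk=1 d=0
t6.Δ4 a=1 f=1 c=0 b=0 g=0 e=0 clk=1 d=1
t7.Δ0 a=1 f=1 c=0 b=0 g=0 e=0 clk=1 d=1
t7.Δ1 a=1 f=1 c=0 b=0 g=0 e=0 clk=0 d=1
t8.Δ0 a=1 f=1 c=0 b=0 g=0 e=0 clk=0 d=1
t8.Δ1 a=1 f=1 c=0 b=0 g=0 e=0 clk=1 d=1
t8.Δ2 a=0 f=1 c=0 b=0 g=0 e=1 clk=1 d=1
t8.Δ3 a=0 f=0 c=0 b=0 g=0 e=1 clk=1 d=1
t9.Δ0 a=0 f=0 c=0 b=0 g=0 e=1 clk=1 d=1
t9.Δ1 a=0 f=0 c=0 b=0 g=0 e=1 clk=0 d=1
t10.Δ0 a=0 f=0 c=0 b=0 g=0 e=1 clk=0 d=1
t10.Δ1 a=0 f=0 c=0 b=0 g=0 e=1 clk=1 d=1
t10.Δ2 a=1 f=0 c=0 b=0 g=0 e=0 clk=1 d=1
t10.Δ3 a=1 f=1 c=0 b=0 g=0 e=0 clk=1 d=0
t10.Δ4 a=1 f=1 c=0 b=0 g=0 e=0 clk=1 d=1
t11.Δ0 a=1 f=1 c=0 b=0 g=0 e=0 clk=1 d=1
t11.Δ1 a=1 f=1 c=0 b=0 g=0 e=0 clk=0 d=1
t12.Δ0 a=1 f=1 c=0 b=0 g=0 e=0 clk=0 d=1
t12.Δ1 a=1 f=1 c=0 b=0 g=0 e=0 clk=1 d=1
t12.Δ2 a=0 f=1 c=0 b=0 g=0 e=1 clk=1 d=1
t12.Δ3 a=0 f=0 c=0 b=0 g=0 e=1 clk=1 d=1
t13.Δ0 a=0 f=0 c=0 b=0 g=0 e=1 clk=1 d=1
t13.Δ1 a=0 f=0 c=0 b=0 g=0 e=1 clk=0 d=1
t14.Δ0 a=0 f=0 c=0 b=0 g=0 e=1 clk=0 d=1
t14.Δ1 a=0 f=0 c=0 b=0 g=0 e=1 clk=1 d=1
t14.Δ2 a=1 f=0 c=0 b=0 g=0 e=0 clk=1 d=1
t14.Δ3 a=1 f=1 c=0 b=0 g=0 e=0 clk=1 d=0
t14.Δ4 a=1 f=1 c=0 b=0 g=0 e=0 clk=1 d=1
t15.Δ0 a=1 f=1 c=0 b=0 g=0 e=0 clk=1 d=1
t15.Δ1 a=1 f=1 c=0 b=0 g=0 e=0 clk=0 d=1
t16.Δ0 a=1 f=1 c=0 b=0 g=0 e=0 clk=0 d=1
t16.Δ1 a=1 f=1 c=0 b=0 g=0 e=0 clk=1 d=1
t16.Δ2 a=0 f=1 c=0 b=0 g=0 e=1 clk=1 d=1
t16.Δ3 a=0 f=0 c=0 b=0 g=0 e=1 clk=1 d=1
t17.Δ0 a=0 f=0 c=0 b=0 g=0 e=1 clk=1 d=1
t17.Δ1 a=0 f=0 c=0 b=0 g=0 e=1 clk=0 d=1
t18.Δ0 a=0 f=0 c=0 b=0 g=0 e=1 clk=0 d=1
t18.Δ1 a=0 f=0 c=0 b=0 g=0 e=1 clk=1 d=1
t18.Δ2 a=1 f=0 c=0 b=0 g=0 e=0 clk=1 d=1
t18.Δ3 a=1 f=1 c=0 b=0 g=0 e=0 clk=1 d=0
t18.Δ4 a=1 f=1 c=0 b=0 g=0 e=0 clk=1 d=1
t19.Δ0 a=1 f=1 c=0 b=0 g=0 e=0 clk=1 d=1
t19.Δ1 a=1 f=1 c=0 b=0 g=0 e=0 clk=0 d=1

4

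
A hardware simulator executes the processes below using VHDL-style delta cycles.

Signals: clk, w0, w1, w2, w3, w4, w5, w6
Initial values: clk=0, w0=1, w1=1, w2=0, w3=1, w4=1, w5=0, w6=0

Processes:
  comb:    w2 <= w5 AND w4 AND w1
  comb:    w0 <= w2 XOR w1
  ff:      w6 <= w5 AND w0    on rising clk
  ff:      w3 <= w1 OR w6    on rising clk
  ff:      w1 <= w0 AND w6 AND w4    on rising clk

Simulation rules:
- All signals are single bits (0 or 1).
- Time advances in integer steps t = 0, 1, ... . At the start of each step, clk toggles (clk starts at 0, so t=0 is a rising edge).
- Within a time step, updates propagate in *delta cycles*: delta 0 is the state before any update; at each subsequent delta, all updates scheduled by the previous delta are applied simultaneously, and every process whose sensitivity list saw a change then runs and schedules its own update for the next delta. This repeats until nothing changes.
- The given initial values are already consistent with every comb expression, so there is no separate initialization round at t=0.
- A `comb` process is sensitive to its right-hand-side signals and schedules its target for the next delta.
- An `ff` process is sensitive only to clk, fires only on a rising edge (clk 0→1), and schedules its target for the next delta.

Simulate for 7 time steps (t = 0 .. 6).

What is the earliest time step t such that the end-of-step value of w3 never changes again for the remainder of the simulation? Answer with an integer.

[bits: w2,w0,w6,w5,clk,w1,w3,w4]
t=0: Δ0=01000111 Δ1=01001111 Δ2=01001011 Δ3=00001011 | 3Δ
t=1: Δ0=00001011 Δ1=00000011 | 1Δ
t=2: Δ0=00000011 Δ1=00001011 Δ2=00001001 | 2Δ
t=3: Δ0=00001001 Δ1=00000001 | 1Δ
t=4: Δ0=00000001 Δ1=00001001 | 1Δ
t=5: Δ0=00001001 Δ1=00000001 | 1Δ
t=6: Δ0=00000001 Δ1=00001001 | 1Δ

2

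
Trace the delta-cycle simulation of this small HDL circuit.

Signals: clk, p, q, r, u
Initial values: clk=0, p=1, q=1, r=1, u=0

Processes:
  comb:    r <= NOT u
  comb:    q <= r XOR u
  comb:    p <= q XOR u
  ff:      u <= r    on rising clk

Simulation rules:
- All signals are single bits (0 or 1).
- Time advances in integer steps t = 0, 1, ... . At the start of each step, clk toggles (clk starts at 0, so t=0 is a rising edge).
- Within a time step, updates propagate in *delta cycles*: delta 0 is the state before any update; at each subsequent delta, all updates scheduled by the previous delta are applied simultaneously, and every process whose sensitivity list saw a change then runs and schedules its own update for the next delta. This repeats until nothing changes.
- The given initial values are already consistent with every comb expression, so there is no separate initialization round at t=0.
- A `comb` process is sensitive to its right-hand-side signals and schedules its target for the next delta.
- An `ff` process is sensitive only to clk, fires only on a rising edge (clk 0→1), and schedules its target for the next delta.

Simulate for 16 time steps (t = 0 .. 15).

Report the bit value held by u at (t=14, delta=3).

0

[bits: clk,q,r,u,p]
t=0: Δ0=01101 Δ1=11101 Δ2=11111 Δ3=10010 Δ4=11011 Δ5=11010 | 5Δ
t=1: Δ0=11010 Δ1=01010 | 1Δ
t=2: Δ0=01010 Δ1=11010 Δ2=11000 Δ3=10101 Δ4=11100 Δ5=11101 | 5Δ
t=3: Δ0=11101 Δ1=01101 | 1Δ
t=4: Δ0=01101 Δ1=11101 Δ2=11111 Δ3=10010 Δ4=11011 Δ5=11010 | 5Δ
t=5: Δ0=11010 Δ1=01010 | 1Δ
t=6: Δ0=01010 Δ1=11010 Δ2=11000 Δ3=10101 Δ4=11100 Δ5=11101 | 5Δ
t=7: Δ0=11101 Δ1=01101 | 1Δ
t=8: Δ0=01101 Δ1=11101 Δ2=11111 Δ3=10010 Δ4=11011 Δ5=11010 | 5Δ
t=9: Δ0=11010 Δ1=01010 | 1Δ
t=10: Δ0=01010 Δ1=11010 Δ2=11000 Δ3=10101 Δ4=11100 Δ5=11101 | 5Δ
t=11: Δ0=11101 Δ1=01101 | 1Δ
t=12: Δ0=01101 Δ1=11101 Δ2=11111 Δ3=10010 Δ4=11011 Δ5=11010 | 5Δ
t=13: Δ0=11010 Δ1=01010 | 1Δ
t=14: Δ0=01010 Δ1=11010 Δ2=11000 Δ3=10101 Δ4=11100 Δ5=11101 | 5Δ
t=15: Δ0=11101 Δ1=01101 | 1Δ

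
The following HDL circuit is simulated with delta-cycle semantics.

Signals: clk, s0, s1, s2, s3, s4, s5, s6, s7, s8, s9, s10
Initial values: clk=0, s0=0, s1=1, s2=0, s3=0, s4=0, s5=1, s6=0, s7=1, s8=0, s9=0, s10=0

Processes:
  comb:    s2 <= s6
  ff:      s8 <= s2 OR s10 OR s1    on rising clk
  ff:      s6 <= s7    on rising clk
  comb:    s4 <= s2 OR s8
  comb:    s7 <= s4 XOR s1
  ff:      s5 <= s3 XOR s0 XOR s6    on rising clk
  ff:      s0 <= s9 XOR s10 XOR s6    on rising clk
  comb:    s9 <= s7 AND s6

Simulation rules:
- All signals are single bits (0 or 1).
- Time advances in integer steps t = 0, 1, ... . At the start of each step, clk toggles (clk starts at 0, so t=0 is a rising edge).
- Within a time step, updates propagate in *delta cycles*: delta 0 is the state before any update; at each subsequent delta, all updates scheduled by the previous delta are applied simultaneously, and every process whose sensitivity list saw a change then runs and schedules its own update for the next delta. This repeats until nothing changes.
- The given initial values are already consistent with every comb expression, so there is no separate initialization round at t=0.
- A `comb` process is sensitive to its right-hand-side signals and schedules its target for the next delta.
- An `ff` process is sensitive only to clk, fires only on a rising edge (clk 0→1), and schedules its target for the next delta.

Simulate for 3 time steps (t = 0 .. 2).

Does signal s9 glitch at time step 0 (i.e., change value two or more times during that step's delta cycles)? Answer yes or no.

yes

t0.Δ0 s7=1 s1=1 s4=0 clk=0 s9=0 s0=0 s6=0 s10=0 s8=0 s3=0 s5=1 s2=0
t0.Δ1 s7=1 s1=1 s4=0 clk=1 s9=0 s0=0 s6=0 s10=0 s8=0 s3=0 s5=1 s2=0
t0.Δ2 s7=1 s1=1 s4=0 clk=1 s9=0 s0=0 s6=1 s10=0 s8=1 s3=0 s5=0 s2=0
t0.Δ3 s7=1 s1=1 s4=1 clk=1 s9=1 s0=0 s6=1 s10=0 s8=1 s3=0 s5=0 s2=1
t0.Δ4 s7=0 s1=1 s4=1 clk=1 s9=1 s0=0 s6=1 s10=0 s8=1 s3=0 s5=0 s2=1
t0.Δ5 s7=0 s1=1 s4=1 clk=1 s9=0 s0=0 s6=1 s10=0 s8=1 s3=0 s5=0 s2=1
t1.Δ0 s7=0 s1=1 s4=1 clk=1 s9=0 s0=0 s6=1 s10=0 s8=1 s3=0 s5=0 s2=1
t1.Δ1 s7=0 s1=1 s4=1 clk=0 s9=0 s0=0 s6=1 s10=0 s8=1 s3=0 s5=0 s2=1
t2.Δ0 s7=0 s1=1 s4=1 clk=0 s9=0 s0=0 s6=1 s10=0 s8=1 s3=0 s5=0 s2=1
t2.Δ1 s7=0 s1=1 s4=1 clk=1 s9=0 s0=0 s6=1 s10=0 s8=1 s3=0 s5=0 s2=1
t2.Δ2 s7=0 s1=1 s4=1 clk=1 s9=0 s0=1 s6=0 s10=0 s8=1 s3=0 s5=1 s2=1
t2.Δ3 s7=0 s1=1 s4=1 clk=1 s9=0 s0=1 s6=0 s10=0 s8=1 s3=0 s5=1 s2=0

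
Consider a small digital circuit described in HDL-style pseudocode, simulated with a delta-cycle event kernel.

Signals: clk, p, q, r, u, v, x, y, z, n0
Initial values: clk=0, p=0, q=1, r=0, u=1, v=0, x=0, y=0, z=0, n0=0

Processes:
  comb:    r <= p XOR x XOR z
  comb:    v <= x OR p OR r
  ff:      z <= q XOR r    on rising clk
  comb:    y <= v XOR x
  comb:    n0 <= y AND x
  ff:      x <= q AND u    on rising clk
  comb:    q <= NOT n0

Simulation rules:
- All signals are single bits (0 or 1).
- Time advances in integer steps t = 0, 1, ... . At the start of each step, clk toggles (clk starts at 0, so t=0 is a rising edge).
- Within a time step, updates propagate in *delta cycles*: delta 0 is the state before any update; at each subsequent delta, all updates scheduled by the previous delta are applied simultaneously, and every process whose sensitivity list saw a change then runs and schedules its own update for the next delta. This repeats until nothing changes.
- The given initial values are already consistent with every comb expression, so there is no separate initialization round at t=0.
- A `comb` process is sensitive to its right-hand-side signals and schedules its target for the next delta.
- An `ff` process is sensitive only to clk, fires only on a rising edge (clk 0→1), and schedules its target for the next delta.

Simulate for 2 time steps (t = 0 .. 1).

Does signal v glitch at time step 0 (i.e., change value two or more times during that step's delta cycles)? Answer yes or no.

t=0 Δ0: q=1 z=0 x=0 v=0 r=0 clk=0 p=0 u=1 n0=0 y=0
  Δ1: clk:0→1
  Δ2: z:0→1, x:0→1
  Δ3: v:0→1, y:0→1
  Δ4: n0:0→1, y:1→0
  Δ5: q:1→0, n0:1→0
  Δ6: q:0→1
  (6Δ to stable)
t=1 Δ0: q=1 z=1 x=1 v=1 r=0 clk=1 p=0 u=1 n0=0 y=0
  Δ1: clk:1→0
  (1Δ to stable)

no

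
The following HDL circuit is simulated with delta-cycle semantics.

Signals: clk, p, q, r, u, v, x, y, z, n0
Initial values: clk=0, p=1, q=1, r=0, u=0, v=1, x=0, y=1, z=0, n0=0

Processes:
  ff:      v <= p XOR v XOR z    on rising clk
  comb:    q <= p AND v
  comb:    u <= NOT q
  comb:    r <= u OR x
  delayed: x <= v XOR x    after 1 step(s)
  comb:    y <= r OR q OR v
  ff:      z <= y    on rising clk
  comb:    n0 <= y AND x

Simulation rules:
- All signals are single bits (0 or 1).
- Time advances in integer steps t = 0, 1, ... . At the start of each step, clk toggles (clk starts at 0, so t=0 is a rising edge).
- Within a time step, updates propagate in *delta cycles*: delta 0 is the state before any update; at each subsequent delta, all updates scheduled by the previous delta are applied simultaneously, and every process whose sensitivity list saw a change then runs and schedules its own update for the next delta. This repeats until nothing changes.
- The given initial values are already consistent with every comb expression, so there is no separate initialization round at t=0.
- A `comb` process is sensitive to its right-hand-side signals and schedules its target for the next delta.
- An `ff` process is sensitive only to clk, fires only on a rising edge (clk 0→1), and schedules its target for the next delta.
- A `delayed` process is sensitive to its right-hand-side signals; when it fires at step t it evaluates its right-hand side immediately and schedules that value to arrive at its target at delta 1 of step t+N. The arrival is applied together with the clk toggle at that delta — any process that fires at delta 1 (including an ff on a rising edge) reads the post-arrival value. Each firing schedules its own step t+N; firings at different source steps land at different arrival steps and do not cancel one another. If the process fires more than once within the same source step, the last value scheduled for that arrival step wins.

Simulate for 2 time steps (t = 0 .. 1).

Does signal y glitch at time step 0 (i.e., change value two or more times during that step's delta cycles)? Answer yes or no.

yes

t0.Δ0 v=1 x=0 z=0 y=1 clk=0 p=1 u=0 q=1 r=0 n0=0
t0.Δ1 v=1 x=0 z=0 y=1 clk=1 p=1 u=0 q=1 r=0 n0=0
t0.Δ2 v=0 x=0 z=1 y=1 clk=1 p=1 u=0 q=1 r=0 n0=0
t0.Δ3 v=0 x=0 z=1 y=1 clk=1 p=1 u=0 q=0 r=0 n0=0
t0.Δ4 v=0 x=0 z=1 y=0 clk=1 p=1 u=1 q=0 r=0 n0=0
t0.Δ5 v=0 x=0 z=1 y=0 clk=1 p=1 u=1 q=0 r=1 n0=0
t0.Δ6 v=0 x=0 z=1 y=1 clk=1 p=1 u=1 q=0 r=1 n0=0
t1.Δ0 v=0 x=0 z=1 y=1 clk=1 p=1 u=1 q=0 r=1 n0=0
t1.Δ1 v=0 x=0 z=1 y=1 clk=0 p=1 u=1 q=0 r=1 n0=0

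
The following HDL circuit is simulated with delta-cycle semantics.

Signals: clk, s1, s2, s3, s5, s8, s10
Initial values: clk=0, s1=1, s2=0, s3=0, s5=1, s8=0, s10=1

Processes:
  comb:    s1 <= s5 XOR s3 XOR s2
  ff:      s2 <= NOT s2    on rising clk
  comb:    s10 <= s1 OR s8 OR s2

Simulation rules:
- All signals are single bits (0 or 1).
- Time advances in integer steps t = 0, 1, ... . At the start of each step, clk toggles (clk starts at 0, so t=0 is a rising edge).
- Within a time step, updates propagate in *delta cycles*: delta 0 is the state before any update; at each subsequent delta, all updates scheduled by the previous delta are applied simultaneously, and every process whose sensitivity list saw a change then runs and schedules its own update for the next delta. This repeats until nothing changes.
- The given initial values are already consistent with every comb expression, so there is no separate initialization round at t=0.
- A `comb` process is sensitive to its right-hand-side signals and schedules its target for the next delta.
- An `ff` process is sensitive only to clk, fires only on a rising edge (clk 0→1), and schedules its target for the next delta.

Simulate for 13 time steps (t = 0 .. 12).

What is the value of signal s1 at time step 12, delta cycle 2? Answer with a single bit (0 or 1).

t=0 Δ0: clk=0 s8=0 s1=1 s3=0 s2=0 s5=1 s10=1
  Δ1: clk:0→1
  Δ2: s2:0→1
  Δ3: s1:1→0
  (3Δ to stable)
t=1 Δ0: clk=1 s8=0 s1=0 s3=0 s2=1 s5=1 s10=1
  Δ1: clk:1→0
  (1Δ to stable)
t=2 Δ0: clk=0 s8=0 s1=0 s3=0 s2=1 s5=1 s10=1
  Δ1: clk:0→1
  Δ2: s2:1→0
  Δ3: s1:0→1, s10:1→0
  Δ4: s10:0→1
  (4Δ to stable)
t=3 Δ0: clk=1 s8=0 s1=1 s3=0 s2=0 s5=1 s10=1
  Δ1: clk:1→0
  (1Δ to stable)
t=4 Δ0: clk=0 s8=0 s1=1 s3=0 s2=0 s5=1 s10=1
  Δ1: clk:0→1
  Δ2: s2:0→1
  Δ3: s1:1→0
  (3Δ to stable)
t=5 Δ0: clk=1 s8=0 s1=0 s3=0 s2=1 s5=1 s10=1
  Δ1: clk:1→0
  (1Δ to stable)
t=6 Δ0: clk=0 s8=0 s1=0 s3=0 s2=1 s5=1 s10=1
  Δ1: clk:0→1
  Δ2: s2:1→0
  Δ3: s1:0→1, s10:1→0
  Δ4: s10:0→1
  (4Δ to stable)
t=7 Δ0: clk=1 s8=0 s1=1 s3=0 s2=0 s5=1 s10=1
  Δ1: clk:1→0
  (1Δ to stable)
t=8 Δ0: clk=0 s8=0 s1=1 s3=0 s2=0 s5=1 s10=1
  Δ1: clk:0→1
  Δ2: s2:0→1
  Δ3: s1:1→0
  (3Δ to stable)
t=9 Δ0: clk=1 s8=0 s1=0 s3=0 s2=1 s5=1 s10=1
  Δ1: clk:1→0
  (1Δ to stable)
t=10 Δ0: clk=0 s8=0 s1=0 s3=0 s2=1 s5=1 s10=1
  Δ1: clk:0→1
  Δ2: s2:1→0
  Δ3: s1:0→1, s10:1→0
  Δ4: s10:0→1
  (4Δ to stable)
t=11 Δ0: clk=1 s8=0 s1=1 s3=0 s2=0 s5=1 s10=1
  Δ1: clk:1→0
  (1Δ to stable)
t=12 Δ0: clk=0 s8=0 s1=1 s3=0 s2=0 s5=1 s10=1
  Δ1: clk:0→1
  Δ2: s2:0→1
  Δ3: s1:1→0
  (3Δ to stable)

1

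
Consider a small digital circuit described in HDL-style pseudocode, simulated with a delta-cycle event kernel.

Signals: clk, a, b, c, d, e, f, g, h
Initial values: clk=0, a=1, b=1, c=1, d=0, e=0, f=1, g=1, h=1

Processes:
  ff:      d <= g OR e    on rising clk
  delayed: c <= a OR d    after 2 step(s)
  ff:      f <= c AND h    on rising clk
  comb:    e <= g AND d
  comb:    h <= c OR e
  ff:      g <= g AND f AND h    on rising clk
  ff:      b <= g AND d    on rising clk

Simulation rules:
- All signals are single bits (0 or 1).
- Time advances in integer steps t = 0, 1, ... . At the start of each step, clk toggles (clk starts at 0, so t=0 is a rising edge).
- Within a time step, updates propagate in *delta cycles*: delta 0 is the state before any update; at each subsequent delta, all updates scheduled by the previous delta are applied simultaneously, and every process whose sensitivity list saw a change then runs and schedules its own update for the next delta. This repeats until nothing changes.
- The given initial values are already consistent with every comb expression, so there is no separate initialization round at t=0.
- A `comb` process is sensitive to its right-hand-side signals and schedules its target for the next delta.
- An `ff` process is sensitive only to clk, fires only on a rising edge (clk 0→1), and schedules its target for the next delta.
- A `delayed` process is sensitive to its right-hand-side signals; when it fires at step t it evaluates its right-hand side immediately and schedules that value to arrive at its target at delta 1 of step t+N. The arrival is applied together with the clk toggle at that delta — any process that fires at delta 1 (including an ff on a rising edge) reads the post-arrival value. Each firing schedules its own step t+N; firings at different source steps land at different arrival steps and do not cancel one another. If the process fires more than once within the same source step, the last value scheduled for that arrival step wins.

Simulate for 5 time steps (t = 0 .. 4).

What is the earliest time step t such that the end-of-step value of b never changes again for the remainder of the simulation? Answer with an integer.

t=0 Δ0: e=0 d=0 a=1 b=1 f=1 c=1 g=1 clk=0 h=1
  Δ1: clk:0→1
  Δ2: d:0→1, b:1→0
  Δ3: e:0→1
  (3Δ to stable)
t=1 Δ0: e=1 d=1 a=1 b=0 f=1 c=1 g=1 clk=1 h=1
  Δ1: clk:1→0
  (1Δ to stable)
t=2 Δ0: e=1 d=1 a=1 b=0 f=1 c=1 g=1 clk=0 h=1
  Δ1: clk:0→1
  Δ2: b:0→1
  (2Δ to stable)
t=3 Δ0: e=1 d=1 a=1 b=1 f=1 c=1 g=1 clk=1 h=1
  Δ1: clk:1→0
  (1Δ to stable)
t=4 Δ0: e=1 d=1 a=1 b=1 f=1 c=1 g=1 clk=0 h=1
  Δ1: clk:0→1
  (1Δ to stable)

2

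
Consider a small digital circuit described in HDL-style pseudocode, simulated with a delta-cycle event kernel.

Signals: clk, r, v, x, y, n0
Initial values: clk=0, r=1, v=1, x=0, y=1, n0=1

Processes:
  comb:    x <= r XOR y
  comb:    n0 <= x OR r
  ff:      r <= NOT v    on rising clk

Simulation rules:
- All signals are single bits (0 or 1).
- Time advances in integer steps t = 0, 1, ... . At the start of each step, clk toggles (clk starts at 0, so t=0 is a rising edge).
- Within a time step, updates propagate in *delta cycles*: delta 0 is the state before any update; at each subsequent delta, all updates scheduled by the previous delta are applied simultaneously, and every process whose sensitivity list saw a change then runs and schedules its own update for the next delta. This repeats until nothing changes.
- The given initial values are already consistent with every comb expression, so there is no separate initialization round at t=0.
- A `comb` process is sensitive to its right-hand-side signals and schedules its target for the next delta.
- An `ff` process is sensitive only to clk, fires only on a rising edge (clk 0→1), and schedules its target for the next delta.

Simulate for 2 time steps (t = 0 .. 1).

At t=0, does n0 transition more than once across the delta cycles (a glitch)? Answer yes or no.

yes

t0.Δ0 n0=1 clk=0 x=0 r=1 y=1 v=1
t0.Δ1 n0=1 clk=1 x=0 r=1 y=1 v=1
t0.Δ2 n0=1 clk=1 x=0 r=0 y=1 v=1
t0.Δ3 n0=0 clk=1 x=1 r=0 y=1 v=1
t0.Δ4 n0=1 clk=1 x=1 r=0 y=1 v=1
t1.Δ0 n0=1 clk=1 x=1 r=0 y=1 v=1
t1.Δ1 n0=1 clk=0 x=1 r=0 y=1 v=1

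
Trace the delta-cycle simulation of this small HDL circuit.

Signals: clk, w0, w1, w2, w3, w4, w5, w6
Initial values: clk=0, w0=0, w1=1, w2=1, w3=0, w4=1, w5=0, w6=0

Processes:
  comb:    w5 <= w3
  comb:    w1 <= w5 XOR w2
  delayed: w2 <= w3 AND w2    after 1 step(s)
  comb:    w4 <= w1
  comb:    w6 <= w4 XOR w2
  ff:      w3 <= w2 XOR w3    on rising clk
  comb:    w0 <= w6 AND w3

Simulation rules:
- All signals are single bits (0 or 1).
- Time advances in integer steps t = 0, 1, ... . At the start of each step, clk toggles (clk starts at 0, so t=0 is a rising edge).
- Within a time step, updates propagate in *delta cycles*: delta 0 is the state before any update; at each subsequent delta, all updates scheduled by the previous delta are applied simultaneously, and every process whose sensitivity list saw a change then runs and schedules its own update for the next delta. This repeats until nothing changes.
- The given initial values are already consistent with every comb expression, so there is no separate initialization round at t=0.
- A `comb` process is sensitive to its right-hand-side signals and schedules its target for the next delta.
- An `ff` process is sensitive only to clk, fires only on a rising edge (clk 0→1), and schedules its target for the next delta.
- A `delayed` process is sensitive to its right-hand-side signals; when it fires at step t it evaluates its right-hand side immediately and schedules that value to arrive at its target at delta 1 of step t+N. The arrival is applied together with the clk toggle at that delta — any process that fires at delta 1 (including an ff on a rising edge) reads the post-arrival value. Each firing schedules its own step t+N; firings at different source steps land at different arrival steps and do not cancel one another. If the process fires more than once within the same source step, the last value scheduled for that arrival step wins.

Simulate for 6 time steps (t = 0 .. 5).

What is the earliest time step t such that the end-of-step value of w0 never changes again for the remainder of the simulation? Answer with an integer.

[bits: w5,w2,w0,clk,w6,w1,w4,w3]
t=0: Δ0=01000110 Δ1=01010110 Δ2=01010111 Δ3=11010111 Δ4=11010011 Δ5=11010001 Δ6=11011001 Δ7=11111001 | 7Δ
t=1: Δ0=11111001 Δ1=11101001 | 1Δ
t=2: Δ0=11101001 Δ1=11111001 Δ2=11111000 Δ3=01011000 Δ4=01011100 Δ5=01011110 Δ6=01010110 | 6Δ
t=3: Δ0=01010110 Δ1=00000110 Δ2=00001010 Δ3=00001000 Δ4=00000000 | 4Δ
t=4: Δ0=00000000 Δ1=00010000 | 1Δ
t=5: Δ0=00010000 Δ1=00000000 | 1Δ

2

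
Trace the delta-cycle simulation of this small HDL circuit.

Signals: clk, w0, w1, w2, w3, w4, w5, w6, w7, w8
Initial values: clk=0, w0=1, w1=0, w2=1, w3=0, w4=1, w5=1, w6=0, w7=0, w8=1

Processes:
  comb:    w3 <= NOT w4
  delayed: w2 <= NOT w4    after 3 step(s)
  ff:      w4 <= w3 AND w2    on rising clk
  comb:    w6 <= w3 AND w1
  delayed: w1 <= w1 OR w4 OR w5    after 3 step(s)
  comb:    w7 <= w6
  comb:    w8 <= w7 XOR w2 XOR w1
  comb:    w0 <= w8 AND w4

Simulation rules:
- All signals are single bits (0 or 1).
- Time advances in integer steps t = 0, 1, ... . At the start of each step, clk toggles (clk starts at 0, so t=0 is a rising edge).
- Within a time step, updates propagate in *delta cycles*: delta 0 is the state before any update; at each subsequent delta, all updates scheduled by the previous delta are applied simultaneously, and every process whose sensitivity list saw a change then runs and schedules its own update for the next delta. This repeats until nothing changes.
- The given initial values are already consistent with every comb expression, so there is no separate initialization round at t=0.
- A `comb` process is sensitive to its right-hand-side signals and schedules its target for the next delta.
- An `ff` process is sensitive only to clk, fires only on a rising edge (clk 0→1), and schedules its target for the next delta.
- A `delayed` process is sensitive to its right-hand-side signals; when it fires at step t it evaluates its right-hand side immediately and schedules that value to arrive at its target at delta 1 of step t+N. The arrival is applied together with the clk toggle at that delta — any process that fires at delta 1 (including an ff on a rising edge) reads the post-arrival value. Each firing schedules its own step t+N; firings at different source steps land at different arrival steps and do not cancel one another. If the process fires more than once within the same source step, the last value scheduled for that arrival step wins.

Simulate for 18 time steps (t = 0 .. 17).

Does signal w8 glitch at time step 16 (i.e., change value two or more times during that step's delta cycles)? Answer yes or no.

no

[bits: w3,clk,w8,w5,w6,w0,w2,w4,w1,w7]
t=0: Δ0=0011011100 Δ1=0111011100 Δ2=0111011000 Δ3=1111001000 | 3Δ
t=1: Δ0=1111001000 Δ1=1011001000 | 1Δ
t=2: Δ0=1011001000 Δ1=1111001000 Δ2=1111001100 Δ3=0111011100 | 3Δ
t=3: Δ0=0111011100 Δ1=0011011110 Δ2=0001011110 Δ3=0001001110 | 3Δ
t=4: Δ0=0001001110 Δ1=0101001110 Δ2=0101001010 Δ3=1101001010 Δ4=1101101010 Δ5=1101101011 Δ6=1111101011 | 6Δ
t=5: Δ0=1111101011 Δ1=1011100011 Δ2=1001100011 | 2Δ
t=6: Δ0=1001100011 Δ1=1101100011 | 1Δ
t=7: Δ0=1101100011 Δ1=1001101011 Δ2=1011101011 | 2Δ
t=8: Δ0=1011101011 Δ1=1111101011 Δ2=1111101111 Δ3=0111111111 Δ4=0111011111 Δ5=0111011110 Δ6=0101011110 Δ7=0101001110 | 7Δ
t=9: Δ0=0101001110 Δ1=0001001110 | 1Δ
t=10: Δ0=0001001110 Δ1=0101001110 Δ2=0101001010 Δ3=1101001010 Δ4=1101101010 Δ5=1101101011 Δ6=1111101011 | 6Δ
t=11: Δ0=1111101011 Δ1=1011100011 Δ2=1001100011 | 2Δ
t=12: Δ0=1001100011 Δ1=1101100011 | 1Δ
t=13: Δ0=1101100011 Δ1=1001101011 Δ2=1011101011 | 2Δ
t=14: Δ0=1011101011 Δ1=1111101011 Δ2=1111101111 Δ3=0111111111 Δ4=0111011111 Δ5=0111011110 Δ6=0101011110 Δ7=0101001110 | 7Δ
t=15: Δ0=0101001110 Δ1=0001001110 | 1Δ
t=16: Δ0=0001001110 Δ1=0101001110 Δ2=0101001010 Δ3=1101001010 Δ4=1101101010 Δ5=1101101011 Δ6=1111101011 | 6Δ
t=17: Δ0=1111101011 Δ1=1011100011 Δ2=1001100011 | 2Δ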